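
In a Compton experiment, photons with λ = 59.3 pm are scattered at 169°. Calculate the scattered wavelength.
64.1080 pm

Using the Compton scattering formula:
λ' = λ + Δλ = λ + λ_C(1 - cos θ)

Given:
- Initial wavelength λ = 59.3 pm
- Scattering angle θ = 169°
- Compton wavelength λ_C ≈ 2.4263 pm

Calculate the shift:
Δλ = 2.4263 × (1 - cos(169°))
Δλ = 2.4263 × 1.9816
Δλ = 4.8080 pm

Final wavelength:
λ' = 59.3 + 4.8080 = 64.1080 pm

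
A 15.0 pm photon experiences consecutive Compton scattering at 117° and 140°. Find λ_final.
22.8128 pm

Apply Compton shift twice:

First scattering at θ₁ = 117°:
Δλ₁ = λ_C(1 - cos(117°))
Δλ₁ = 2.4263 × 1.4540
Δλ₁ = 3.5278 pm

After first scattering:
λ₁ = 15.0 + 3.5278 = 18.5278 pm

Second scattering at θ₂ = 140°:
Δλ₂ = λ_C(1 - cos(140°))
Δλ₂ = 2.4263 × 1.7660
Δλ₂ = 4.2850 pm

Final wavelength:
λ₂ = 18.5278 + 4.2850 = 22.8128 pm

Total shift: Δλ_total = 3.5278 + 4.2850 = 7.8128 pm

(Intermediate values are shown rounded; full precision is carried through to the final answer.)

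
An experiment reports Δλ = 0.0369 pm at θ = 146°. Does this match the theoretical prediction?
No, inconsistent

Calculate the expected shift for θ = 146°:

Δλ_expected = λ_C(1 - cos(146°))
Δλ_expected = 2.4263 × (1 - cos(146°))
Δλ_expected = 2.4263 × 1.8290
Δλ_expected = 4.4378 pm

Given shift: 0.0369 pm
Expected shift: 4.4378 pm
Difference: 4.4010 pm

The values do not match. The given shift corresponds to θ ≈ 10.0°, not 146°.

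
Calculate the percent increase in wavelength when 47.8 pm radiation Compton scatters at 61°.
2.6151%

Calculate the Compton shift:
Δλ = λ_C(1 - cos(61°))
Δλ = 2.4263 × (1 - cos(61°))
Δλ = 2.4263 × 0.5152
Δλ = 1.2500 pm

Percentage change:
(Δλ/λ₀) × 100 = (1.2500/47.8) × 100
= 2.6151%

(Intermediate values are shown rounded; full precision is carried through to the final answer.)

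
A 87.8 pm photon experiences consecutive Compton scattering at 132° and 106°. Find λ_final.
94.9449 pm

Apply Compton shift twice:

First scattering at θ₁ = 132°:
Δλ₁ = λ_C(1 - cos(132°))
Δλ₁ = 2.4263 × 1.6691
Δλ₁ = 4.0498 pm

After first scattering:
λ₁ = 87.8 + 4.0498 = 91.8498 pm

Second scattering at θ₂ = 106°:
Δλ₂ = λ_C(1 - cos(106°))
Δλ₂ = 2.4263 × 1.2756
Δλ₂ = 3.0951 pm

Final wavelength:
λ₂ = 91.8498 + 3.0951 = 94.9449 pm

Total shift: Δλ_total = 4.0498 + 3.0951 = 7.1449 pm

(Intermediate values are shown rounded; full precision is carried through to the final answer.)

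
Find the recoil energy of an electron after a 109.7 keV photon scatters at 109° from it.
24.3018 keV

By energy conservation: K_e = E_initial - E_final

First find the scattered photon energy:
Initial wavelength: λ = hc/E = 11.3021 pm
Compton shift: Δλ = λ_C(1 - cos(109°)) = 3.2162 pm
Final wavelength: λ' = 11.3021 + 3.2162 = 14.5184 pm
Final photon energy: E' = hc/λ' = 85.3982 keV

Electron kinetic energy:
K_e = E - E' = 109.7000 - 85.3982 = 24.3018 keV

(Intermediate values are shown rounded; full precision is carried through to the final answer.)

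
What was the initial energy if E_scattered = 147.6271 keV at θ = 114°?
248.7000 keV

Convert final energy to wavelength (hc ≈ 1239.842 keV·pm):
λ' = hc/E' = 1239.842 / 147.6271 = 8.3985 pm

Calculate the Compton shift:
Δλ = λ_C(1 - cos(114°))
Δλ = 2.4263 × (1 - cos(114°))
Δλ = 3.4132 pm

Initial wavelength:
λ = λ' - Δλ = 8.3985 - 3.4132 = 4.9853 pm

Initial energy:
E = hc/λ = 1239.842 / 4.9853 = 248.7000 keV

(Intermediate values are shown rounded; full precision is carried through to the final answer.)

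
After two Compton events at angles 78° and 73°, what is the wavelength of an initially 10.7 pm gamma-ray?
14.3388 pm

Apply Compton shift twice:

First scattering at θ₁ = 78°:
Δλ₁ = λ_C(1 - cos(78°))
Δλ₁ = 2.4263 × 0.7921
Δλ₁ = 1.9219 pm

After first scattering:
λ₁ = 10.7 + 1.9219 = 12.6219 pm

Second scattering at θ₂ = 73°:
Δλ₂ = λ_C(1 - cos(73°))
Δλ₂ = 2.4263 × 0.7076
Δλ₂ = 1.7169 pm

Final wavelength:
λ₂ = 12.6219 + 1.7169 = 14.3388 pm

Total shift: Δλ_total = 1.9219 + 1.7169 = 3.6388 pm

(Intermediate values are shown rounded; full precision is carried through to the final answer.)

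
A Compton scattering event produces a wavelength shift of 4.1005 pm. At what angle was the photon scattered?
133.63°

From the Compton formula Δλ = λ_C(1 - cos θ), we can solve for θ:

cos θ = 1 - Δλ/λ_C

Given:
- Δλ = 4.1005 pm
- λ_C = h/(m_e·c) ≈ 2.42631024 pm

cos θ = 1 - 4.1005/2.42631024
cos θ = 1 - 1.690015
cos θ = -0.690015

θ = arccos(-0.690015)
θ = 133.63°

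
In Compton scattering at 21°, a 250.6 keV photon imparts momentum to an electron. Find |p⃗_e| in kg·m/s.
4.8222e-23 kg·m/s

The electron is initially at rest, so by conservation of momentum:
p⃗_e = p⃗₀ − p⃗'  (incident photon momentum minus scattered photon momentum)

Photon momentum magnitudes (p = h/λ = E/c):
λ₀ = hc/E₀ = 4.9475 pm → p₀ = h/λ₀ = 1.3393e-22 kg·m/s
Δλ = λ_C(1 − cos 21°) = 0.1612 pm
λ' = 5.1086 pm → p' = h/λ' = 1.2970e-22 kg·m/s

The scattered photon makes angle θ = 21° with the incident direction, so by the law of cosines:
|p⃗_e|² = p₀² + p'² − 2p₀p'cos θ
|p⃗_e|² = (1.3393e-22)² + (1.2970e-22)² − 2·1.3393e-22·1.2970e-22·cos(21°)
|p⃗_e| = 4.8222e-23 kg·m/s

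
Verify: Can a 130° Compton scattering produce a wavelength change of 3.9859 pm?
Yes, consistent

Calculate the expected shift for θ = 130°:

Δλ_expected = λ_C(1 - cos(130°))
Δλ_expected = 2.4263 × (1 - cos(130°))
Δλ_expected = 2.4263 × 1.6428
Δλ_expected = 3.9859 pm

Given shift: 3.9859 pm
Expected shift: 3.9859 pm
Difference: 0.0000 pm

The values match. This is consistent with Compton scattering at the stated angle.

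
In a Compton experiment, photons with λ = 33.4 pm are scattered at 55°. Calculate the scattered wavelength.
34.4346 pm

Using the Compton scattering formula:
λ' = λ + Δλ = λ + λ_C(1 - cos θ)

Given:
- Initial wavelength λ = 33.4 pm
- Scattering angle θ = 55°
- Compton wavelength λ_C ≈ 2.4263 pm

Calculate the shift:
Δλ = 2.4263 × (1 - cos(55°))
Δλ = 2.4263 × 0.4264
Δλ = 1.0346 pm

Final wavelength:
λ' = 33.4 + 1.0346 = 34.4346 pm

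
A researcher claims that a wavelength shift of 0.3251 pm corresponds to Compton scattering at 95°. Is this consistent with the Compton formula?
No, inconsistent

Calculate the expected shift for θ = 95°:

Δλ_expected = λ_C(1 - cos(95°))
Δλ_expected = 2.4263 × (1 - cos(95°))
Δλ_expected = 2.4263 × 1.0872
Δλ_expected = 2.6378 pm

Given shift: 0.3251 pm
Expected shift: 2.6378 pm
Difference: 2.3127 pm

The values do not match. The given shift corresponds to θ ≈ 30.0°, not 95°.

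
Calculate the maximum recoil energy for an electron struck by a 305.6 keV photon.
166.4435 keV

Maximum energy transfer occurs at θ = 180° (backscattering).

Initial photon: E₀ = 305.6 keV → λ₀ = 4.0571 pm

Maximum Compton shift (at 180°):
Δλ_max = 2λ_C = 2 × 2.4263 = 4.8526 pm

Final wavelength:
λ' = 4.0571 + 4.8526 = 8.9097 pm

Minimum photon energy (maximum energy to electron):
E'_min = hc/λ' = 139.1565 keV

Maximum electron kinetic energy:
K_max = E₀ - E'_min = 305.6000 - 139.1565 = 166.4435 keV

(Intermediate values are shown rounded; full precision is carried through to the final answer.)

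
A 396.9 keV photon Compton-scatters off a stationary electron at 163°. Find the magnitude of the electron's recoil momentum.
2.9366e-22 kg·m/s

The electron is initially at rest, so by conservation of momentum:
p⃗_e = p⃗₀ − p⃗'  (incident photon momentum minus scattered photon momentum)

Photon momentum magnitudes (p = h/λ = E/c):
λ₀ = hc/E₀ = 3.1238 pm → p₀ = h/λ₀ = 2.1211e-22 kg·m/s
Δλ = λ_C(1 − cos 163°) = 4.7466 pm
λ' = 7.8704 pm → p' = h/λ' = 8.4190e-23 kg·m/s

The scattered photon makes angle θ = 163° with the incident direction, so by the law of cosines:
|p⃗_e|² = p₀² + p'² − 2p₀p'cos θ
|p⃗_e|² = (2.1211e-22)² + (8.4190e-23)² − 2·2.1211e-22·8.4190e-23·cos(163°)
|p⃗_e| = 2.9366e-22 kg·m/s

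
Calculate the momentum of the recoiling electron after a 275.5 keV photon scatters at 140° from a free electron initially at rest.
2.1067e-22 kg·m/s

The electron is initially at rest, so by conservation of momentum:
p⃗_e = p⃗₀ − p⃗'  (incident photon momentum minus scattered photon momentum)

Photon momentum magnitudes (p = h/λ = E/c):
λ₀ = hc/E₀ = 4.5003 pm → p₀ = h/λ₀ = 1.4724e-22 kg·m/s
Δλ = λ_C(1 − cos 140°) = 4.2850 pm
λ' = 8.7853 pm → p' = h/λ' = 7.5422e-23 kg·m/s

The scattered photon makes angle θ = 140° with the incident direction, so by the law of cosines:
|p⃗_e|² = p₀² + p'² − 2p₀p'cos θ
|p⃗_e|² = (1.4724e-22)² + (7.5422e-23)² − 2·1.4724e-22·7.5422e-23·cos(140°)
|p⃗_e| = 2.1067e-22 kg·m/s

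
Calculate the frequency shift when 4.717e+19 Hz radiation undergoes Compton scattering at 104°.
1.517e+19 Hz (decrease)

Convert frequency to wavelength (c = 299792458 m/s):
λ₀ = c/f₀ = 299792458/4.717e+19 = 6.3555747e-12 m = 6.3556 pm

Calculate Compton shift:
Δλ = λ_C(1 - cos(104°)) = 3.0133 pm

Final wavelength:
λ' = λ₀ + Δλ = 6.3556 + 3.0133 = 9.3689 pm

Final frequency:
f' = c/λ' = 299792458/9.3688625e-12 = 3.1998811e+19 Hz

Frequency shift (decrease):
Δf = f₀ - f' = 4.717e+19 - 3.1998811e+19 = 1.517e+19 Hz

(Intermediate values are shown rounded; full precision is carried through to the final answer.)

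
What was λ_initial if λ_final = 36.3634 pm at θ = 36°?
35.9000 pm

From λ' = λ + Δλ, we have λ = λ' - Δλ

First calculate the Compton shift:
Δλ = λ_C(1 - cos θ)
Δλ = 2.4263 × (1 - cos(36°))
Δλ = 2.4263 × 0.1910
Δλ = 0.4634 pm

Initial wavelength:
λ = λ' - Δλ
λ = 36.3634 - 0.4634
λ = 35.9000 pm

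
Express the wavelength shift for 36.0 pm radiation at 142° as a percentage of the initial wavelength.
12.0507%

Calculate the Compton shift:
Δλ = λ_C(1 - cos(142°))
Δλ = 2.4263 × (1 - cos(142°))
Δλ = 2.4263 × 1.7880
Δλ = 4.3383 pm

Percentage change:
(Δλ/λ₀) × 100 = (4.3383/36.0) × 100
= 12.0507%

(Intermediate values are shown rounded; full precision is carried through to the final answer.)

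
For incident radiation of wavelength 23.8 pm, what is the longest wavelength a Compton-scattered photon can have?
28.6526 pm (at θ = 180°)

The Compton shift is Δλ = λ_C(1 − cos θ).

Since cos θ ranges from −1 to 1, the factor (1 − cos θ) ranges from 0 to 2; the maximum shift occurs at θ = 180° (backscattering):
Δλ_max = 2λ_C = 2 × 2.4263 pm = 4.8526 pm

Maximum scattered wavelength:
λ'_max = λ₀ + Δλ_max = 23.8 + 4.8526 = 28.6526 pm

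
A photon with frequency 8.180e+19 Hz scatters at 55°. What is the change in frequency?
1.801e+19 Hz (decrease)

Convert frequency to wavelength (c = 299792458 m/s):
λ₀ = c/f₀ = 299792458/8.180e+19 = 3.6649445e-12 m = 3.6649 pm

Calculate Compton shift:
Δλ = λ_C(1 - cos(55°)) = 1.0346 pm

Final wavelength:
λ' = λ₀ + Δλ = 3.6649 + 1.0346 = 4.6996 pm

Final frequency:
f' = c/λ' = 299792458/4.6995803e-12 = 6.3791325e+19 Hz

Frequency shift (decrease):
Δf = f₀ - f' = 8.180e+19 - 6.3791325e+19 = 1.801e+19 Hz

(Intermediate values are shown rounded; full precision is carried through to the final answer.)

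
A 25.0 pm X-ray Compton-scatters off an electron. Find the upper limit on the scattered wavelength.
29.8526 pm (at θ = 180°)

The Compton shift is Δλ = λ_C(1 − cos θ).

Since cos θ ranges from −1 to 1, the factor (1 − cos θ) ranges from 0 to 2; the maximum shift occurs at θ = 180° (backscattering):
Δλ_max = 2λ_C = 2 × 2.4263 pm = 4.8526 pm

Maximum scattered wavelength:
λ'_max = λ₀ + Δλ_max = 25.0 + 4.8526 = 29.8526 pm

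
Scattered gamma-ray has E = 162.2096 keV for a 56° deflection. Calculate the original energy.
188.6001 keV

Convert final energy to wavelength (hc ≈ 1239.842 keV·pm):
λ' = hc/E' = 1239.842 / 162.2096 = 7.6435 pm

Calculate the Compton shift:
Δλ = λ_C(1 - cos(56°))
Δλ = 2.4263 × (1 - cos(56°))
Δλ = 1.0695 pm

Initial wavelength:
λ = λ' - Δλ = 7.6435 - 1.0695 = 6.5739 pm

Initial energy:
E = hc/λ = 1239.842 / 6.5739 = 188.6001 keV

(Intermediate values are shown rounded; full precision is carried through to the final answer.)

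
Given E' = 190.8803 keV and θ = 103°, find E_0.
351.9001 keV

Convert final energy to wavelength (hc ≈ 1239.842 keV·pm):
λ' = hc/E' = 1239.842 / 190.8803 = 6.4954 pm

Calculate the Compton shift:
Δλ = λ_C(1 - cos(103°))
Δλ = 2.4263 × (1 - cos(103°))
Δλ = 2.9721 pm

Initial wavelength:
λ = λ' - Δλ = 6.4954 - 2.9721 = 3.5233 pm

Initial energy:
E = hc/λ = 1239.842 / 3.5233 = 351.9001 keV

(Intermediate values are shown rounded; full precision is carried through to the final answer.)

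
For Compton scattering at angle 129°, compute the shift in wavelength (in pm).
3.9532 pm

Using the Compton scattering formula:
Δλ = λ_C(1 - cos θ)

where λ_C = h/(m_e·c) ≈ 2.4263 pm is the Compton wavelength of an electron.

For θ = 129°:
cos(129°) = -0.6293
1 - cos(129°) = 1.6293

Δλ = 2.4263 × 1.6293
Δλ = 3.9532 pm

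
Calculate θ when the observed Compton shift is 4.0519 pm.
132.07°

From the Compton formula Δλ = λ_C(1 - cos θ), we can solve for θ:

cos θ = 1 - Δλ/λ_C

Given:
- Δλ = 4.0519 pm
- λ_C = h/(m_e·c) ≈ 2.42631024 pm

cos θ = 1 - 4.0519/2.42631024
cos θ = 1 - 1.669984
cos θ = -0.669984

θ = arccos(-0.669984)
θ = 132.07°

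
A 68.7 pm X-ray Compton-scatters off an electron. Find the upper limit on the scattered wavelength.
73.5526 pm (at θ = 180°)

The Compton shift is Δλ = λ_C(1 − cos θ).

Since cos θ ranges from −1 to 1, the factor (1 − cos θ) ranges from 0 to 2; the maximum shift occurs at θ = 180° (backscattering):
Δλ_max = 2λ_C = 2 × 2.4263 pm = 4.8526 pm

Maximum scattered wavelength:
λ'_max = λ₀ + Δλ_max = 68.7 + 4.8526 = 73.5526 pm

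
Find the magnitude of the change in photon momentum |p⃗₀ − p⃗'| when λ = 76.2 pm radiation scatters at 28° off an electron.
4.1996e-24 kg·m/s

Photon momentum magnitude is p = h/λ.

Initial momentum:
p₀ = h/λ = 6.6261e-34/7.6200e-11 = 8.6956e-24 kg·m/s

After scattering:
λ' = λ + Δλ = 76.2 + 0.2840 = 76.4840 pm
p' = h/λ' = 6.6261e-34/7.6484e-11 = 8.6633e-24 kg·m/s

Momentum is a vector; the scattered photon's direction makes angle θ = 28° with the incident direction. The magnitude of the vector change Δp⃗ = p⃗₀ − p⃗' is found from the law of cosines:
|Δp⃗|² = p₀² + p'² − 2p₀p'cos θ
|Δp⃗|² = (8.6956e-24)² + (8.6633e-24)² − 2·8.6956e-24·8.6633e-24·cos(28°)
|Δp⃗| = 4.1996e-24 kg·m/s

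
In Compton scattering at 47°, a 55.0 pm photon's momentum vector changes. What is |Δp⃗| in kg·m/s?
9.5425e-24 kg·m/s

Photon momentum magnitude is p = h/λ.

Initial momentum:
p₀ = h/λ = 6.6261e-34/5.5000e-11 = 1.2047e-23 kg·m/s

After scattering:
λ' = λ + Δλ = 55.0 + 0.7716 = 55.7716 pm
p' = h/λ' = 6.6261e-34/5.5772e-11 = 1.1881e-23 kg·m/s

Momentum is a vector; the scattered photon's direction makes angle θ = 47° with the incident direction. The magnitude of the vector change Δp⃗ = p⃗₀ − p⃗' is found from the law of cosines:
|Δp⃗|² = p₀² + p'² − 2p₀p'cos θ
|Δp⃗|² = (1.2047e-23)² + (1.1881e-23)² − 2·1.2047e-23·1.1881e-23·cos(47°)
|Δp⃗| = 9.5425e-24 kg·m/s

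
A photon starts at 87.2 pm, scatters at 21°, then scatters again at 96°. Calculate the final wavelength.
90.0411 pm

Apply Compton shift twice:

First scattering at θ₁ = 21°:
Δλ₁ = λ_C(1 - cos(21°))
Δλ₁ = 2.4263 × 0.0664
Δλ₁ = 0.1612 pm

After first scattering:
λ₁ = 87.2 + 0.1612 = 87.3612 pm

Second scattering at θ₂ = 96°:
Δλ₂ = λ_C(1 - cos(96°))
Δλ₂ = 2.4263 × 1.1045
Δλ₂ = 2.6799 pm

Final wavelength:
λ₂ = 87.3612 + 2.6799 = 90.0411 pm

Total shift: Δλ_total = 0.1612 + 2.6799 = 2.8411 pm

(Intermediate values are shown rounded; full precision is carried through to the final answer.)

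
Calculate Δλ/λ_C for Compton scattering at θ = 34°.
0.1710 λ_C

The Compton shift formula is:
Δλ = λ_C(1 - cos θ)

Dividing both sides by λ_C:
Δλ/λ_C = 1 - cos θ

For θ = 34°:
Δλ/λ_C = 1 - cos(34°)
Δλ/λ_C = 1 - 0.8290
Δλ/λ_C = 0.1710

This means the shift is 0.1710 × λ_C = 0.4148 pm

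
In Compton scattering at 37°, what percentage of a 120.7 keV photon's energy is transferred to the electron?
0.0454 (or 4.54%)

Calculate initial and final photon energies:

Initial: E₀ = 120.7 keV → λ₀ = 10.2721 pm
Compton shift: Δλ = 0.4886 pm
Final wavelength: λ' = 10.7607 pm
Final energy: E' = 115.2198 keV

Fractional energy loss:
(E₀ - E')/E₀ = (120.7000 - 115.2198)/120.7000
= 5.4802/120.7000
= 0.0454
= 4.54%

(Intermediate values are shown rounded; full precision is carried through to the final answer.)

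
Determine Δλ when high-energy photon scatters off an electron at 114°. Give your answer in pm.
3.4132 pm

Using the Compton scattering formula:
Δλ = λ_C(1 - cos θ)

where λ_C = h/(m_e·c) ≈ 2.4263 pm is the Compton wavelength of an electron.

For θ = 114°:
cos(114°) = -0.4067
1 - cos(114°) = 1.4067

Δλ = 2.4263 × 1.4067
Δλ = 3.4132 pm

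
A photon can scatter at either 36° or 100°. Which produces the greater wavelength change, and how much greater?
100° produces the larger shift by a factor of 6.145

Calculate both shifts using Δλ = λ_C(1 - cos θ):

For θ₁ = 36°:
Δλ₁ = 2.4263 × (1 - cos(36°))
Δλ₁ = 2.4263 × 0.1910
Δλ₁ = 0.4634 pm

For θ₂ = 100°:
Δλ₂ = 2.4263 × (1 - cos(100°))
Δλ₂ = 2.4263 × 1.1736
Δλ₂ = 2.8476 pm

The 100° angle produces the larger shift.
Ratio: 2.8476/0.4634 = 6.145

(Intermediate values are shown rounded; full precision is carried through to the final answer.)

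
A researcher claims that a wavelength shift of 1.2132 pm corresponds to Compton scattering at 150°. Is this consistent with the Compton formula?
No, inconsistent

Calculate the expected shift for θ = 150°:

Δλ_expected = λ_C(1 - cos(150°))
Δλ_expected = 2.4263 × (1 - cos(150°))
Δλ_expected = 2.4263 × 1.8660
Δλ_expected = 4.5276 pm

Given shift: 1.2132 pm
Expected shift: 4.5276 pm
Difference: 3.3144 pm

The values do not match. The given shift corresponds to θ ≈ 60.0°, not 150°.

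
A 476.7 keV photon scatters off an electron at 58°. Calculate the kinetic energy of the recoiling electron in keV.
145.3197 keV

By energy conservation: K_e = E_initial - E_final

First find the scattered photon energy:
Initial wavelength: λ = hc/E = 2.6009 pm
Compton shift: Δλ = λ_C(1 - cos(58°)) = 1.1406 pm
Final wavelength: λ' = 2.6009 + 1.1406 = 3.7414 pm
Final photon energy: E' = hc/λ' = 331.3803 keV

Electron kinetic energy:
K_e = E - E' = 476.7000 - 331.3803 = 145.3197 keV

(Intermediate values are shown rounded; full precision is carried through to the final answer.)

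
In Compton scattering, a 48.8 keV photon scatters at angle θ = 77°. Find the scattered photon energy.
45.4369 keV

First convert energy to wavelength:
λ = hc/E, with hc ≈ 1239.842 keV·pm (i.e. 1239.842 eV·nm)

For E = 48.8 keV = 48800 eV:
λ = 1239.842 keV·pm / 48.8 keV
λ = 25.4066 pm

Calculate the Compton shift:
Δλ = λ_C(1 - cos(77°)) = 2.4263 × 0.7750
Δλ = 1.8805 pm

Final wavelength:
λ' = 25.4066 + 1.8805 = 27.2871 pm

Final energy:
E' = hc/λ' = 1239.842 / 27.2871 = 45.4369 keV

(Intermediate values are shown rounded; full precision is carried through to the final answer.)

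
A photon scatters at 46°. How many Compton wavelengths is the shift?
0.3053 λ_C

The Compton shift formula is:
Δλ = λ_C(1 - cos θ)

Dividing both sides by λ_C:
Δλ/λ_C = 1 - cos θ

For θ = 46°:
Δλ/λ_C = 1 - cos(46°)
Δλ/λ_C = 1 - 0.6947
Δλ/λ_C = 0.3053

This means the shift is 0.3053 × λ_C = 0.7409 pm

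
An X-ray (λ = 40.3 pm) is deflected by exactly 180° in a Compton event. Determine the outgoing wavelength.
45.1526 pm

Using the Compton formula: λ' = λ + λ_C(1 − cos θ)

For θ = 180°, cos θ = -1 (exact) = -1.0000, so:
1 − cos 180° = 1 − (-1) = 2.0000

Δλ = λ_C × 2.0000 = 2.4263 × 2.0000 = 4.8526 pm

λ' = 40.3 + 4.8526 = 45.1526 pm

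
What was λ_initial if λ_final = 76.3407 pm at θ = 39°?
75.8000 pm

From λ' = λ + Δλ, we have λ = λ' - Δλ

First calculate the Compton shift:
Δλ = λ_C(1 - cos θ)
Δλ = 2.4263 × (1 - cos(39°))
Δλ = 2.4263 × 0.2229
Δλ = 0.5407 pm

Initial wavelength:
λ = λ' - Δλ
λ = 76.3407 - 0.5407
λ = 75.8000 pm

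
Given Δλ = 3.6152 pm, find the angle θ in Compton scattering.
119.34°

From the Compton formula Δλ = λ_C(1 - cos θ), we can solve for θ:

cos θ = 1 - Δλ/λ_C

Given:
- Δλ = 3.6152 pm
- λ_C = h/(m_e·c) ≈ 2.42631024 pm

cos θ = 1 - 3.6152/2.42631024
cos θ = 1 - 1.489999
cos θ = -0.489999

θ = arccos(-0.489999)
θ = 119.34°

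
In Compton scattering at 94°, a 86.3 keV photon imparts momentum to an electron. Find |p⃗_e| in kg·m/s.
6.2486e-23 kg·m/s

The electron is initially at rest, so by conservation of momentum:
p⃗_e = p⃗₀ − p⃗'  (incident photon momentum minus scattered photon momentum)

Photon momentum magnitudes (p = h/λ = E/c):
λ₀ = hc/E₀ = 14.3667 pm → p₀ = h/λ₀ = 4.6121e-23 kg·m/s
Δλ = λ_C(1 − cos 94°) = 2.5956 pm
λ' = 16.9622 pm → p' = h/λ' = 3.9064e-23 kg·m/s

The scattered photon makes angle θ = 94° with the incident direction, so by the law of cosines:
|p⃗_e|² = p₀² + p'² − 2p₀p'cos θ
|p⃗_e|² = (4.6121e-23)² + (3.9064e-23)² − 2·4.6121e-23·3.9064e-23·cos(94°)
|p⃗_e| = 6.2486e-23 kg·m/s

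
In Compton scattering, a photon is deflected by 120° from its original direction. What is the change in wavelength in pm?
3.6395 pm

Using the Compton scattering formula:
Δλ = λ_C(1 - cos θ)

where λ_C = h/(m_e·c) ≈ 2.4263 pm is the Compton wavelength of an electron.

For θ = 120°:
cos(120°) = -0.5000
1 - cos(120°) = 1.5000

Δλ = 2.4263 × 1.5000
Δλ = 3.6395 pm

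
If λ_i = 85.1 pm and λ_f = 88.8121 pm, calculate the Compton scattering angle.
122.00°

First find the wavelength shift:
Δλ = λ' - λ = 88.8121 - 85.1 = 3.7121 pm

Using Δλ = λ_C(1 - cos θ), with λ_C = h/(m_e·c) ≈ 2.42631024 pm:
cos θ = 1 - Δλ/λ_C
cos θ = 1 - 3.7121/2.42631024
cos θ = -0.529936

θ = arccos(-0.529936)
θ = 122.00°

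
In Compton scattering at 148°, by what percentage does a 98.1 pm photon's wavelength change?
4.5708%

Calculate the Compton shift:
Δλ = λ_C(1 - cos(148°))
Δλ = 2.4263 × (1 - cos(148°))
Δλ = 2.4263 × 1.8480
Δλ = 4.4839 pm

Percentage change:
(Δλ/λ₀) × 100 = (4.4839/98.1) × 100
= 4.5708%

(Intermediate values are shown rounded; full precision is carried through to the final answer.)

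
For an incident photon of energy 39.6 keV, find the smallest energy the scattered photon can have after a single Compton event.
34.2860 keV (at θ = 180°)

The scattered photon has minimum energy when its wavelength is maximum, i.e., when the Compton shift Δλ = λ_C(1 − cos θ) is maximum. This occurs at θ = 180° (backscattering), giving Δλ_max = 2λ_C = 4.8526 pm.

Initial wavelength: λ₀ = hc/E₀ = 31.3091 pm
Maximum final wavelength: λ'_max = λ₀ + 2λ_C = 31.3091 + 4.8526 = 36.1618 pm
Minimum final energy: E'_min = hc/λ'_max = 34.2860 keV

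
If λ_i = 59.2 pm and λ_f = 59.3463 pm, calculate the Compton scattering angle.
20.00°

First find the wavelength shift:
Δλ = λ' - λ = 59.3463 - 59.2 = 0.1463 pm

Using Δλ = λ_C(1 - cos θ), with λ_C = h/(m_e·c) ≈ 2.42631024 pm:
cos θ = 1 - Δλ/λ_C
cos θ = 1 - 0.1463/2.42631024
cos θ = 0.939703

θ = arccos(0.939703)
θ = 20.00°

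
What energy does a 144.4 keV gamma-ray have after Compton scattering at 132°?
98.1199 keV

First convert energy to wavelength:
λ = hc/E, with hc ≈ 1239.842 keV·pm (i.e. 1239.842 eV·nm)

For E = 144.4 keV = 144400 eV:
λ = 1239.842 keV·pm / 144.4 keV
λ = 8.5862 pm

Calculate the Compton shift:
Δλ = λ_C(1 - cos(132°)) = 2.4263 × 1.6691
Δλ = 4.0498 pm

Final wavelength:
λ' = 8.5862 + 4.0498 = 12.6360 pm

Final energy:
E' = hc/λ' = 1239.842 / 12.6360 = 98.1199 keV

(Intermediate values are shown rounded; full precision is carried through to the final answer.)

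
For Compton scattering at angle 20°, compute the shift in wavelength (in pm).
0.1463 pm

Using the Compton scattering formula:
Δλ = λ_C(1 - cos θ)

where λ_C = h/(m_e·c) ≈ 2.4263 pm is the Compton wavelength of an electron.

For θ = 20°:
cos(20°) = 0.9397
1 - cos(20°) = 0.0603

Δλ = 2.4263 × 0.0603
Δλ = 0.1463 pm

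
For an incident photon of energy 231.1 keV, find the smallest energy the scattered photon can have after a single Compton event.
121.3440 keV (at θ = 180°)

The scattered photon has minimum energy when its wavelength is maximum, i.e., when the Compton shift Δλ = λ_C(1 − cos θ) is maximum. This occurs at θ = 180° (backscattering), giving Δλ_max = 2λ_C = 4.8526 pm.

Initial wavelength: λ₀ = hc/E₀ = 5.3650 pm
Maximum final wavelength: λ'_max = λ₀ + 2λ_C = 5.3650 + 4.8526 = 10.2176 pm
Minimum final energy: E'_min = hc/λ'_max = 121.3440 keV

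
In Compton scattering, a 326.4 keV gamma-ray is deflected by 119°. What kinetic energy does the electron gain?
158.8797 keV

By energy conservation: K_e = E_initial - E_final

First find the scattered photon energy:
Initial wavelength: λ = hc/E = 3.7985 pm
Compton shift: Δλ = λ_C(1 - cos(119°)) = 3.6026 pm
Final wavelength: λ' = 3.7985 + 3.6026 = 7.4011 pm
Final photon energy: E' = hc/λ' = 167.5203 keV

Electron kinetic energy:
K_e = E - E' = 326.4000 - 167.5203 = 158.8797 keV

(Intermediate values are shown rounded; full precision is carried through to the final answer.)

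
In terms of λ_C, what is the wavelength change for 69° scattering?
0.6416 λ_C

The Compton shift formula is:
Δλ = λ_C(1 - cos θ)

Dividing both sides by λ_C:
Δλ/λ_C = 1 - cos θ

For θ = 69°:
Δλ/λ_C = 1 - cos(69°)
Δλ/λ_C = 1 - 0.3584
Δλ/λ_C = 0.6416

This means the shift is 0.6416 × λ_C = 1.5568 pm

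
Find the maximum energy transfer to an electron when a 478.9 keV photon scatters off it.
312.2895 keV

Maximum energy transfer occurs at θ = 180° (backscattering).

Initial photon: E₀ = 478.9 keV → λ₀ = 2.5889 pm

Maximum Compton shift (at 180°):
Δλ_max = 2λ_C = 2 × 2.4263 = 4.8526 pm

Final wavelength:
λ' = 2.5889 + 4.8526 = 7.4416 pm

Minimum photon energy (maximum energy to electron):
E'_min = hc/λ' = 166.6105 keV

Maximum electron kinetic energy:
K_max = E₀ - E'_min = 478.9000 - 166.6105 = 312.2895 keV

(Intermediate values are shown rounded; full precision is carried through to the final answer.)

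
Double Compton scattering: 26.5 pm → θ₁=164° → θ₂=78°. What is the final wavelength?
33.1805 pm

Apply Compton shift twice:

First scattering at θ₁ = 164°:
Δλ₁ = λ_C(1 - cos(164°))
Δλ₁ = 2.4263 × 1.9613
Δλ₁ = 4.7586 pm

After first scattering:
λ₁ = 26.5 + 4.7586 = 31.2586 pm

Second scattering at θ₂ = 78°:
Δλ₂ = λ_C(1 - cos(78°))
Δλ₂ = 2.4263 × 0.7921
Δλ₂ = 1.9219 pm

Final wavelength:
λ₂ = 31.2586 + 1.9219 = 33.1805 pm

Total shift: Δλ_total = 4.7586 + 1.9219 = 6.6805 pm

(Intermediate values are shown rounded; full precision is carried through to the final answer.)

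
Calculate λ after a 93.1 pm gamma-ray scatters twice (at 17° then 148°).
97.6900 pm

Apply Compton shift twice:

First scattering at θ₁ = 17°:
Δλ₁ = λ_C(1 - cos(17°))
Δλ₁ = 2.4263 × 0.0437
Δλ₁ = 0.1060 pm

After first scattering:
λ₁ = 93.1 + 0.1060 = 93.2060 pm

Second scattering at θ₂ = 148°:
Δλ₂ = λ_C(1 - cos(148°))
Δλ₂ = 2.4263 × 1.8480
Δλ₂ = 4.4839 pm

Final wavelength:
λ₂ = 93.2060 + 4.4839 = 97.6900 pm

Total shift: Δλ_total = 0.1060 + 4.4839 = 4.5900 pm

(Intermediate values are shown rounded; full precision is carried through to the final answer.)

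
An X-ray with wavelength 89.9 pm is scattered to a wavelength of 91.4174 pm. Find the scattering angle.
68.00°

First find the wavelength shift:
Δλ = λ' - λ = 91.4174 - 89.9 = 1.5174 pm

Using Δλ = λ_C(1 - cos θ), with λ_C = h/(m_e·c) ≈ 2.42631024 pm:
cos θ = 1 - Δλ/λ_C
cos θ = 1 - 1.5174/2.42631024
cos θ = 0.374606

θ = arccos(0.374606)
θ = 68.00°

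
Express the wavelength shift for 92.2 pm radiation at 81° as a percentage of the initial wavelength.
2.2199%

Calculate the Compton shift:
Δλ = λ_C(1 - cos(81°))
Δλ = 2.4263 × (1 - cos(81°))
Δλ = 2.4263 × 0.8436
Δλ = 2.0468 pm

Percentage change:
(Δλ/λ₀) × 100 = (2.0468/92.2) × 100
= 2.2199%

(Intermediate values are shown rounded; full precision is carried through to the final answer.)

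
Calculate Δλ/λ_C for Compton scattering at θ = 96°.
1.1045 λ_C

The Compton shift formula is:
Δλ = λ_C(1 - cos θ)

Dividing both sides by λ_C:
Δλ/λ_C = 1 - cos θ

For θ = 96°:
Δλ/λ_C = 1 - cos(96°)
Δλ/λ_C = 1 - -0.1045
Δλ/λ_C = 1.1045

This means the shift is 1.1045 × λ_C = 2.6799 pm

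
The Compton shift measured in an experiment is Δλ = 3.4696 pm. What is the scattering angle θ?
115.47°

From the Compton formula Δλ = λ_C(1 - cos θ), we can solve for θ:

cos θ = 1 - Δλ/λ_C

Given:
- Δλ = 3.4696 pm
- λ_C = h/(m_e·c) ≈ 2.42631024 pm

cos θ = 1 - 3.4696/2.42631024
cos θ = 1 - 1.429990
cos θ = -0.429990

θ = arccos(-0.429990)
θ = 115.47°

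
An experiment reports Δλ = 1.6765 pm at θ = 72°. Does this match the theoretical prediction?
Yes, consistent

Calculate the expected shift for θ = 72°:

Δλ_expected = λ_C(1 - cos(72°))
Δλ_expected = 2.4263 × (1 - cos(72°))
Δλ_expected = 2.4263 × 0.6910
Δλ_expected = 1.6765 pm

Given shift: 1.6765 pm
Expected shift: 1.6765 pm
Difference: 0.0000 pm

The values match. This is consistent with Compton scattering at the stated angle.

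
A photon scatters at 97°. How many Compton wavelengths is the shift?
1.1219 λ_C

The Compton shift formula is:
Δλ = λ_C(1 - cos θ)

Dividing both sides by λ_C:
Δλ/λ_C = 1 - cos θ

For θ = 97°:
Δλ/λ_C = 1 - cos(97°)
Δλ/λ_C = 1 - -0.1219
Δλ/λ_C = 1.1219

This means the shift is 1.1219 × λ_C = 2.7220 pm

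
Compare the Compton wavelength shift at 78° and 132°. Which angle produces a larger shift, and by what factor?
132° produces the larger shift by a factor of 2.107

Calculate both shifts using Δλ = λ_C(1 - cos θ):

For θ₁ = 78°:
Δλ₁ = 2.4263 × (1 - cos(78°))
Δλ₁ = 2.4263 × 0.7921
Δλ₁ = 1.9219 pm

For θ₂ = 132°:
Δλ₂ = 2.4263 × (1 - cos(132°))
Δλ₂ = 2.4263 × 1.6691
Δλ₂ = 4.0498 pm

The 132° angle produces the larger shift.
Ratio: 4.0498/1.9219 = 2.107

(Intermediate values are shown rounded; full precision is carried through to the final answer.)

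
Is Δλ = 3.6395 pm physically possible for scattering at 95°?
No, inconsistent

Calculate the expected shift for θ = 95°:

Δλ_expected = λ_C(1 - cos(95°))
Δλ_expected = 2.4263 × (1 - cos(95°))
Δλ_expected = 2.4263 × 1.0872
Δλ_expected = 2.6378 pm

Given shift: 3.6395 pm
Expected shift: 2.6378 pm
Difference: 1.0017 pm

The values do not match. The given shift corresponds to θ ≈ 120.0°, not 95°.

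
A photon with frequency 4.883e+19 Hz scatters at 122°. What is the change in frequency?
1.840e+19 Hz (decrease)

Convert frequency to wavelength (c = 299792458 m/s):
λ₀ = c/f₀ = 299792458/4.883e+19 = 6.1395138e-12 m = 6.1395 pm

Calculate Compton shift:
Δλ = λ_C(1 - cos(122°)) = 3.7121 pm

Final wavelength:
λ' = λ₀ + Δλ = 6.1395 + 3.7121 = 9.8516 pm

Final frequency:
f' = c/λ' = 299792458/9.8515726e-12 = 3.0430924e+19 Hz

Frequency shift (decrease):
Δf = f₀ - f' = 4.883e+19 - 3.0430924e+19 = 1.840e+19 Hz

(Intermediate values are shown rounded; full precision is carried through to the final answer.)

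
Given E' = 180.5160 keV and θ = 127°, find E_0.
415.8002 keV

Convert final energy to wavelength (hc ≈ 1239.842 keV·pm):
λ' = hc/E' = 1239.842 / 180.5160 = 6.8683 pm

Calculate the Compton shift:
Δλ = λ_C(1 - cos(127°))
Δλ = 2.4263 × (1 - cos(127°))
Δλ = 3.8865 pm

Initial wavelength:
λ = λ' - Δλ = 6.8683 - 3.8865 = 2.9818 pm

Initial energy:
E = hc/λ = 1239.842 / 2.9818 = 415.8002 keV

(Intermediate values are shown rounded; full precision is carried through to the final answer.)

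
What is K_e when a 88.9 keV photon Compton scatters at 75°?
10.1539 keV

By energy conservation: K_e = E_initial - E_final

First find the scattered photon energy:
Initial wavelength: λ = hc/E = 13.9465 pm
Compton shift: Δλ = λ_C(1 - cos(75°)) = 1.7983 pm
Final wavelength: λ' = 13.9465 + 1.7983 = 15.7448 pm
Final photon energy: E' = hc/λ' = 78.7461 keV

Electron kinetic energy:
K_e = E - E' = 88.9000 - 78.7461 = 10.1539 keV

(Intermediate values are shown rounded; full precision is carried through to the final answer.)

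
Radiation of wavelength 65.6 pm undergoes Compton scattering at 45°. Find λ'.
66.3106 pm

Using the Compton formula: λ' = λ + λ_C(1 − cos θ)

For θ = 45°, cos θ = √2/2 (exact) ≈ 0.7071, so:
1 − cos 45° = 1 − (√2/2) ≈ 0.2929

Δλ = λ_C × 0.2929 = 2.4263 × 0.2929 = 0.7106 pm

λ' = 65.6 + 0.7106 = 66.3106 pm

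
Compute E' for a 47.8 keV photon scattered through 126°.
41.6186 keV

First convert energy to wavelength:
λ = hc/E, with hc ≈ 1239.842 keV·pm (i.e. 1239.842 eV·nm)

For E = 47.8 keV = 47800 eV:
λ = 1239.842 keV·pm / 47.8 keV
λ = 25.9381 pm

Calculate the Compton shift:
Δλ = λ_C(1 - cos(126°)) = 2.4263 × 1.5878
Δλ = 3.8525 pm

Final wavelength:
λ' = 25.9381 + 3.8525 = 29.7906 pm

Final energy:
E' = hc/λ' = 1239.842 / 29.7906 = 41.6186 keV

(Intermediate values are shown rounded; full precision is carried through to the final answer.)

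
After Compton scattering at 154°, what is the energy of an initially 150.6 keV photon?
96.5628 keV

First convert energy to wavelength:
λ = hc/E, with hc ≈ 1239.842 keV·pm (i.e. 1239.842 eV·nm)

For E = 150.6 keV = 150600 eV:
λ = 1239.842 keV·pm / 150.6 keV
λ = 8.2327 pm

Calculate the Compton shift:
Δλ = λ_C(1 - cos(154°)) = 2.4263 × 1.8988
Δλ = 4.6071 pm

Final wavelength:
λ' = 8.2327 + 4.6071 = 12.8397 pm

Final energy:
E' = hc/λ' = 1239.842 / 12.8397 = 96.5628 keV

(Intermediate values are shown rounded; full precision is carried through to the final answer.)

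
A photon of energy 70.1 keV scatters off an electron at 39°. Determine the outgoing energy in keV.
68.0205 keV

First convert energy to wavelength:
λ = hc/E, with hc ≈ 1239.842 keV·pm (i.e. 1239.842 eV·nm)

For E = 70.1 keV = 70100 eV:
λ = 1239.842 keV·pm / 70.1 keV
λ = 17.6868 pm

Calculate the Compton shift:
Δλ = λ_C(1 - cos(39°)) = 2.4263 × 0.2229
Δλ = 0.5407 pm

Final wavelength:
λ' = 17.6868 + 0.5407 = 18.2275 pm

Final energy:
E' = hc/λ' = 1239.842 / 18.2275 = 68.0205 keV

(Intermediate values are shown rounded; full precision is carried through to the final answer.)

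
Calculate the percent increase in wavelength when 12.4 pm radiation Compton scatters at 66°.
11.6084%

Calculate the Compton shift:
Δλ = λ_C(1 - cos(66°))
Δλ = 2.4263 × (1 - cos(66°))
Δλ = 2.4263 × 0.5933
Δλ = 1.4394 pm

Percentage change:
(Δλ/λ₀) × 100 = (1.4394/12.4) × 100
= 11.6084%

(Intermediate values are shown rounded; full precision is carried through to the final answer.)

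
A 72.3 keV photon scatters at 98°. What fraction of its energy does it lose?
0.1388 (or 13.88%)

Calculate initial and final photon energies:

Initial: E₀ = 72.3 keV → λ₀ = 17.1486 pm
Compton shift: Δλ = 2.7640 pm
Final wavelength: λ' = 19.9126 pm
Final energy: E' = 62.2643 keV

Fractional energy loss:
(E₀ - E')/E₀ = (72.3000 - 62.2643)/72.3000
= 10.0357/72.3000
= 0.1388
= 13.88%

(Intermediate values are shown rounded; full precision is carried through to the final answer.)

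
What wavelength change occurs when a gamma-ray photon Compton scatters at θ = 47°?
0.7716 pm

Using the Compton scattering formula:
Δλ = λ_C(1 - cos θ)

where λ_C = h/(m_e·c) ≈ 2.4263 pm is the Compton wavelength of an electron.

For θ = 47°:
cos(47°) = 0.6820
1 - cos(47°) = 0.3180

Δλ = 2.4263 × 0.3180
Δλ = 0.7716 pm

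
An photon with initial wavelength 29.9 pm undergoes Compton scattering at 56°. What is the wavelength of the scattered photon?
30.9695 pm

Using the Compton scattering formula:
λ' = λ + Δλ = λ + λ_C(1 - cos θ)

Given:
- Initial wavelength λ = 29.9 pm
- Scattering angle θ = 56°
- Compton wavelength λ_C ≈ 2.4263 pm

Calculate the shift:
Δλ = 2.4263 × (1 - cos(56°))
Δλ = 2.4263 × 0.4408
Δλ = 1.0695 pm

Final wavelength:
λ' = 29.9 + 1.0695 = 30.9695 pm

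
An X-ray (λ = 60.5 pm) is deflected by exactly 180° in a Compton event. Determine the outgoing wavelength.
65.3526 pm

Using the Compton formula: λ' = λ + λ_C(1 − cos θ)

For θ = 180°, cos θ = -1 (exact) = -1.0000, so:
1 − cos 180° = 1 − (-1) = 2.0000

Δλ = λ_C × 2.0000 = 2.4263 × 2.0000 = 4.8526 pm

λ' = 60.5 + 4.8526 = 65.3526 pm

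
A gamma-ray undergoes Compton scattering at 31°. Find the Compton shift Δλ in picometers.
0.3466 pm

Using the Compton scattering formula:
Δλ = λ_C(1 - cos θ)

where λ_C = h/(m_e·c) ≈ 2.4263 pm is the Compton wavelength of an electron.

For θ = 31°:
cos(31°) = 0.8572
1 - cos(31°) = 0.1428

Δλ = 2.4263 × 0.1428
Δλ = 0.3466 pm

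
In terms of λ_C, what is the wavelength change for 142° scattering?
1.7880 λ_C

The Compton shift formula is:
Δλ = λ_C(1 - cos θ)

Dividing both sides by λ_C:
Δλ/λ_C = 1 - cos θ

For θ = 142°:
Δλ/λ_C = 1 - cos(142°)
Δλ/λ_C = 1 - -0.7880
Δλ/λ_C = 1.7880

This means the shift is 1.7880 × λ_C = 4.3383 pm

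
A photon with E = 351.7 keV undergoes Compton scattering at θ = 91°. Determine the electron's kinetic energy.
144.8507 keV

By energy conservation: K_e = E_initial - E_final

First find the scattered photon energy:
Initial wavelength: λ = hc/E = 3.5253 pm
Compton shift: Δλ = λ_C(1 - cos(91°)) = 2.4687 pm
Final wavelength: λ' = 3.5253 + 2.4687 = 5.9939 pm
Final photon energy: E' = hc/λ' = 206.8493 keV

Electron kinetic energy:
K_e = E - E' = 351.7000 - 206.8493 = 144.8507 keV

(Intermediate values are shown rounded; full precision is carried through to the final answer.)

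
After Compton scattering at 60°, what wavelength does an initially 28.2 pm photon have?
29.4132 pm

Using the Compton formula: λ' = λ + λ_C(1 − cos θ)

For θ = 60°, cos θ = 1/2 (exact) = 0.5000, so:
1 − cos 60° = 1 − (1/2) = 0.5000

Δλ = λ_C × 0.5000 = 2.4263 × 0.5000 = 1.2132 pm

λ' = 28.2 + 1.2132 = 29.4132 pm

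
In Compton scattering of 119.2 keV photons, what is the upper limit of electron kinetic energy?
37.9201 keV

Maximum energy transfer occurs at θ = 180° (backscattering).

Initial photon: E₀ = 119.2 keV → λ₀ = 10.4014 pm

Maximum Compton shift (at 180°):
Δλ_max = 2λ_C = 2 × 2.4263 = 4.8526 pm

Final wavelength:
λ' = 10.4014 + 4.8526 = 15.2540 pm

Minimum photon energy (maximum energy to electron):
E'_min = hc/λ' = 81.2799 keV

Maximum electron kinetic energy:
K_max = E₀ - E'_min = 119.2000 - 81.2799 = 37.9201 keV

(Intermediate values are shown rounded; full precision is carried through to the final answer.)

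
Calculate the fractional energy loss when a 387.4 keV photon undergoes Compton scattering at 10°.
0.0114 (or 1.14%)

Calculate initial and final photon energies:

Initial: E₀ = 387.4 keV → λ₀ = 3.2004 pm
Compton shift: Δλ = 0.0369 pm
Final wavelength: λ' = 3.2373 pm
Final energy: E' = 382.9889 keV

Fractional energy loss:
(E₀ - E')/E₀ = (387.4000 - 382.9889)/387.4000
= 4.4111/387.4000
= 0.0114
= 1.14%

(Intermediate values are shown rounded; full precision is carried through to the final answer.)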